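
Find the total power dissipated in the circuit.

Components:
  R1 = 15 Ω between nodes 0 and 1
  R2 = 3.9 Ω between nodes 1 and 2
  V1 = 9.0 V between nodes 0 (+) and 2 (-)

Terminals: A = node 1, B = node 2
Nodal analysis, taking node 2 as the 0 V reference.
Source V1 fixes V_0 = 9 V.
KCL at each unknown node (sum of currents leaving = 0; resistances in Ω):
  Node 1: (V_1 - 9)/15 + (V_1 - 0)/3.9 = 0
Collecting terms: 0.3231 × V_1 = 0.6  =>  V_1 = 1.857 V
Power in each resistor, P = (ΔV)²/R:
  P_R1 = (9 - 1.857)²/15 = 3.401 W
  P_R2 = (1.857 - 0)²/3.9 = 0.8844 W
P_total = P_R1 + P_R2 = 4.286 W

Final answer: 4.286 W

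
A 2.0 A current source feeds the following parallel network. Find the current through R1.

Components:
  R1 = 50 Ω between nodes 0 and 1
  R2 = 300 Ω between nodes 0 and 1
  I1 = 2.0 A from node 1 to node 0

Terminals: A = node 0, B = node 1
All resistors sit directly between nodes 0 and 1, so they are in parallel and share one voltage V; the full source current 2 A splits among them.
1/R_par = 1/50 + 1/300 = 0.02333 S  =>  R_par = 42.86 Ω
V = I × R_par = 2 × 42.86 = 85.71 V
I_R1 = V/R1 = 85.71/50 = 1.714 A

Final answer: 1.714 A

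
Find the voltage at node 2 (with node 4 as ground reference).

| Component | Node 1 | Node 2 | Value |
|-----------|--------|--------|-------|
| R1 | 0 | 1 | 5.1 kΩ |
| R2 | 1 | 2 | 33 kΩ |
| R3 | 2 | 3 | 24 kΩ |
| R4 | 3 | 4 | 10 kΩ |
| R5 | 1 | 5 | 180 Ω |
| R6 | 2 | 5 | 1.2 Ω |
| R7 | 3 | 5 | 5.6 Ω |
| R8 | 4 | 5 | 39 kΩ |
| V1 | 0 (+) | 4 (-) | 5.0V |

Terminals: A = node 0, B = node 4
Nodal analysis, taking node 4 as the 0 V reference.
Source V1 fixes V_0 = 5 V.
KCL at each unknown node (sum of currents leaving = 0; resistances in Ω):
  Node 1: (V_1 - 5)/5100 + (V_1 - V_2)/33000 + (V_1 - V_5)/180 = 0
  Node 2: (V_2 - V_1)/33000 + (V_2 - V_3)/24000 + (V_2 - V_5)/1.2 = 0
  Node 3: (V_3 - V_2)/24000 + (V_3 - 0)/10000 + (V_3 - V_5)/5.6 = 0
  Node 5: (V_5 - V_1)/180 + (V_5 - V_2)/1.2 + (V_5 - V_3)/5.6 + (V_5 - 0)/39000 = 0
Collecting terms (coefficients in siemens):
  0.005782·V_1 - 0.0000303·V_2 - 0.005556·V_5 = 0.0009804
  0.8334·V_2 - 0.0000303·V_1 - 0.00004167·V_3 - 0.8333·V_5 = 0
  0.1787·V_3 - 0.00004167·V_2 - 0.1786·V_5 = 0
  1.017·V_5 - 0.005556·V_1 - 0.8333·V_2 - 0.1786·V_3 = 0
Solving these 4 simultaneous equations (Gaussian elimination) gives:
  V_1 = 3.074 V, V_2 = 3.007 V, V_3 = 3.005 V, V_5 = 3.007 V
The requested potential is V_2 = 3.007 V.

Final answer: V_2 = 3.007 V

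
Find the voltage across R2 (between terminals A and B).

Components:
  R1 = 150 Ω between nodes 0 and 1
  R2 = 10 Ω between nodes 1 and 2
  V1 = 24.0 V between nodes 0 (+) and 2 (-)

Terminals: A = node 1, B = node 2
R1 and R2 are in series across V1 (node 0 → node 1 → node 2), and the output A–B is taken across R2, so this is a voltage divider.
Series current: I = V1/(R1 + R2) = 24/(150 + 10) = 24/160 = 0.15 A
V_R2 = I × R2 = V1 × R2/(R1 + R2) = 24 × 10/160 = 1.5 V

Final answer: 1.5 V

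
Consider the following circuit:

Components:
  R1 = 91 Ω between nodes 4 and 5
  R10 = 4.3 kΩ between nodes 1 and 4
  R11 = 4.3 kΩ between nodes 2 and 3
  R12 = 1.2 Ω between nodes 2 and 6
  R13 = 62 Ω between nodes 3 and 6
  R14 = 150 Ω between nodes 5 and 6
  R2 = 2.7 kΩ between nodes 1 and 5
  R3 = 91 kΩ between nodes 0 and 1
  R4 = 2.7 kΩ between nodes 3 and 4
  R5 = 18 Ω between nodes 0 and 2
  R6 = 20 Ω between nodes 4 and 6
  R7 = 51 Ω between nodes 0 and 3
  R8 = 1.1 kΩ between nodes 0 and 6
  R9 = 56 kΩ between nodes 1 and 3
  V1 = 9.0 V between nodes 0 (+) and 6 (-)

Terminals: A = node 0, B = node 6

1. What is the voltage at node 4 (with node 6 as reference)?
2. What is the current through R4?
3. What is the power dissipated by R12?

Nodal analysis, taking node 6 as the 0 V reference.
Source V1 fixes V_0 = 9 V.
KCL at each unknown node (sum of currents leaving = 0; resistances in Ω):
  Node 1: (V_1 - V_5)/2700 + (V_1 - 9)/91000 + (V_1 - V_3)/56000 + (V_1 - V_4)/4300 = 0
  Node 2: (V_2 - 9)/18 + (V_2 - V_3)/4300 + (V_2 - 0)/1.2 = 0
  Node 3: (V_3 - V_4)/2700 + (V_3 - 9)/51 + (V_3 - V_1)/56000 + (V_3 - V_2)/4300 + (V_3 - 0)/62 = 0
  Node 4: (V_4 - V_5)/91 + (V_4 - V_3)/2700 + (V_4 - 0)/20 + (V_4 - V_1)/4300 = 0
  Node 5: (V_5 - V_4)/91 + (V_5 - V_1)/2700 + (V_5 - 0)/150 = 0
Collecting terms (coefficients in siemens):
  0.0006318·V_1 - 0.00001786·V_3 - 0.0002326·V_4 - 0.0003704·V_5 = 0.0000989
  0.8891·V_2 - 0.0002326·V_3 = 0.5
  0.03636·V_3 - 0.00001786·V_1 - 0.0002326·V_2 - 0.0003704·V_4 = 0.1765
  0.06159·V_4 - 0.0002326·V_1 - 0.0003704·V_3 - 0.01099·V_5 = 0
  0.01803·V_5 - 0.0003704·V_1 - 0.01099·V_4 = 0
Solving these 5 simultaneous equations (Gaussian elimination) gives:
  V_1 = 0.3235 V, V_2 = 0.5636 V, V_3 = 4.858 V, V_4 = 0.03548 V
  V_5 = 0.02827 V
Part 1:
  Read off the nodal solution: V_4 = 0.03548 V
Part 2:
  I_R4 = (V_3 - V_4)/R4 = (4.858 - 0.03548)/2700 = 0.001786 A
  Magnitude: I_R4 = 0.001786 A
Part 3:
  I_R12 = (V_2 - V_6)/R12 = (0.5636 - 0)/1.2 = 0.4697 A
  P_R12 = I_R12² × R12 = (0.4697)² × 1.2 = 0.2647 W

Final answers:
1. V_4 = 0.03548 V
2. I_R4 = 0.001786 A
3. P_R12 = 0.2647 W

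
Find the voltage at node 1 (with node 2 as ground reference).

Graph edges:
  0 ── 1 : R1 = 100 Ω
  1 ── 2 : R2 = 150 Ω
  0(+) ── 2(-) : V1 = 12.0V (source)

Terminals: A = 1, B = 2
Nodal analysis, taking node 2 as the 0 V reference.
Source V1 fixes V_0 = 12 V.
KCL at each unknown node (sum of currents leaving = 0; resistances in Ω):
  Node 1: (V_1 - 12)/100 + (V_1 - 0)/150 = 0
Collecting terms: 0.01667 × V_1 = 0.12  =>  V_1 = 7.2 V
The requested potential is V_1 = 7.2 V.

Final answer: V_1 = 7.2 V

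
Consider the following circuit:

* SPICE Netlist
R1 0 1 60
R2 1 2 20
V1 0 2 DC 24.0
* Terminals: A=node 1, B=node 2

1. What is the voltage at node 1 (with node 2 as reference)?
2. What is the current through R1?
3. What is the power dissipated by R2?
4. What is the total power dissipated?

Nodal analysis, taking node 2 as the 0 V reference.
Source V1 fixes V_0 = 24 V.
KCL at each unknown node (sum of currents leaving = 0; resistances in Ω):
  Node 1: (V_1 - 24)/60 + (V_1 - 0)/20 = 0
Collecting terms: 0.06667 × V_1 = 0.4  =>  V_1 = 6 V
Part 1:
  Read off the nodal solution: V_1 = 6 V
Part 2:
  I_R1 = (V_0 - V_1)/R1 = (24 - 6)/60 = 0.3 A
  Magnitude: I_R1 = 0.3 A
Part 3:
  I_R2 = (V_1 - V_2)/R2 = (6 - 0)/20 = 0.3 A
  P_R2 = I_R2² × R2 = (0.3)² × 20 = 1.8 W
Part 4:
  Power in each resistor, P = (ΔV)²/R:
    P_R1 = (24 - 6)²/60 = 5.4 W
    P_R2 = (6 - 0)²/20 = 1.8 W
  P_total = P_R1 + P_R2 = 7.2 W

Final answers:
1. V_1 = 6 V
2. I_R1 = 0.3 A
3. P_R2 = 1.8 W
4. P_total = 7.2 W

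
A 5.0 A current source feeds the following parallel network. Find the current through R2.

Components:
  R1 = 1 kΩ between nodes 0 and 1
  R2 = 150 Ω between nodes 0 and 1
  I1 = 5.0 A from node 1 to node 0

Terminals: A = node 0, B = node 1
All resistors sit directly between nodes 0 and 1, so they are in parallel and share one voltage V; the full source current 5 A splits among them.
1/R_par = 1/1000 + 1/150 = 0.007667 S  =>  R_par = 130.4 Ω
V = I × R_par = 5 × 130.4 = 652.2 V
I_R2 = V/R2 = 652.2/150 = 4.348 A

Final answer: 4.348 A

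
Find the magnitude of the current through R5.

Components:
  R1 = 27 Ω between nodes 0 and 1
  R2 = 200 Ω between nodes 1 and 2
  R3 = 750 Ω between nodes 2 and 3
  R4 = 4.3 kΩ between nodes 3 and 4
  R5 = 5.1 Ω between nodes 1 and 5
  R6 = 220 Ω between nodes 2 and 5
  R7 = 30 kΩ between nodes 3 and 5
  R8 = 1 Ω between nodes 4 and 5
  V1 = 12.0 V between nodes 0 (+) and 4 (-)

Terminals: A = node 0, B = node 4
Nodal analysis, taking node 4 as the 0 V reference.
Source V1 fixes V_0 = 12 V.
KCL at each unknown node (sum of currents leaving = 0; resistances in Ω):
  Node 1: (V_1 - 12)/27 + (V_1 - V_2)/200 + (V_1 - V_5)/5.1 = 0
  Node 2: (V_2 - V_1)/200 + (V_2 - V_3)/750 + (V_2 - V_5)/220 = 0
  Node 3: (V_3 - V_2)/750 + (V_3 - 0)/4300 + (V_3 - V_5)/30000 = 0
  Node 5: (V_5 - V_1)/5.1 + (V_5 - V_2)/220 + (V_5 - V_3)/30000 + (V_5 - 0)/1 = 0
Collecting terms (coefficients in siemens):
  0.2381·V_1 - 0.005·V_2 - 0.1961·V_5 = 0.4444
  0.01088·V_2 - 0.005·V_1 - 0.001333·V_3 - 0.004545·V_5 = 0
  0.001599·V_3 - 0.001333·V_2 - 0.00003333·V_5 = 0
  1.201·V_5 - 0.1961·V_1 - 0.004545·V_2 - 0.00003333·V_3 = 0
Solving these 4 simultaneous equations (Gaussian elimination) gives:
  V_1 = 2.193 V, V_2 = 1.292 V, V_3 = 1.085 V, V_5 = 0.363 V
I_R5 = (V_1 - V_5)/R5 = (2.193 - 0.363)/5.1 = 0.3587 A
|I_R5| = 0.3587 A

Final answer: |I_R5| = 0.3587 A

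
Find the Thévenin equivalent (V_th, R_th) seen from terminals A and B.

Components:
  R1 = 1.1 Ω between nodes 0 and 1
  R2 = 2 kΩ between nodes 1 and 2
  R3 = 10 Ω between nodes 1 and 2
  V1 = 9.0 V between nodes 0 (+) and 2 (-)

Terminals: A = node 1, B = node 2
Step 1 — V_th is the open-circuit voltage V_A - V_B (nothing connected across the terminals).
Nodal analysis, taking node 2 as the 0 V reference.
Source V1 fixes V_0 = 9 V.
KCL at each unknown node (sum of currents leaving = 0; resistances in Ω):
  Node 1: (V_1 - 9)/1.1 + (V_1 - 0)/2000 + (V_1 - 0)/10 = 0
Collecting terms: 1.01 × V_1 = 8.182  =>  V_1 = 8.104 V
V_th = V_1 - V_2 = 8.104 - 0 = 8.104 V
Step 2 — R_th: zero the source — replace V1 by a short circuit (node 2 merges into node 0) — and find the resistance seen between A (node 1) and B (node 0).
Reduce the network between node 1 (A) and node 0 (B) by series/parallel combination:
  Rp1 = R1 ‖ R2 ‖ R3 (parallel, all between nodes 0 and 1) = 1/(1/1.1 + 1/2000 + 1/10) = 0.9905 Ω
R_th = 0.9905 Ω

Final answer: V_th = 8.104 V, R_th = 0.9905 Ω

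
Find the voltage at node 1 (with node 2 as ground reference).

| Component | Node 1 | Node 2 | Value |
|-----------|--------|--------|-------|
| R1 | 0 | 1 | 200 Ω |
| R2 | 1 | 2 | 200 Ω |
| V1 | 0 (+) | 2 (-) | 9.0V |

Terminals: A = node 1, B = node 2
Nodal analysis, taking node 2 as the 0 V reference.
Source V1 fixes V_0 = 9 V.
KCL at each unknown node (sum of currents leaving = 0; resistances in Ω):
  Node 1: (V_1 - 9)/200 + (V_1 - 0)/200 = 0
Collecting terms: 0.01 × V_1 = 0.045  =>  V_1 = 4.5 V
The requested potential is V_1 = 4.5 V.

Final answer: V_1 = 4.5 V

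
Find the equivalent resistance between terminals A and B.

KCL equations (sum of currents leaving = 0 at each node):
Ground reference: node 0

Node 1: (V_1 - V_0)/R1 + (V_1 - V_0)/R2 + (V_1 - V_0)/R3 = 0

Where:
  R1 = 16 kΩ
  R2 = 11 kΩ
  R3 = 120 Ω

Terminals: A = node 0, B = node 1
Reduce the network between node 0 (A) and node 1 (B) by series/parallel combination:
  Rp1 = R1 ‖ R2 ‖ R3 (parallel, all between nodes 0 and 1) = 1/(1/16000 + 1/11000 + 1/120) = 117.8 Ω
R_eq = 117.8 Ω

Final answer: 117.8 Ω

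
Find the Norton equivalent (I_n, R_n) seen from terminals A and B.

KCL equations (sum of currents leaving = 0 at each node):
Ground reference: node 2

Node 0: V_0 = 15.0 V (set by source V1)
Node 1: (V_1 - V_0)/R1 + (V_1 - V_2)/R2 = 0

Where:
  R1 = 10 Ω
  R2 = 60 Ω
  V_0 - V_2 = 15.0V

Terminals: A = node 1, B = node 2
Find the Thévenin equivalent first; then I_n = V_th/R_th and R_n = R_th.
Step 1 — V_th is the open-circuit voltage V_A - V_B (nothing connected across the terminals).
Nodal analysis, taking node 2 as the 0 V reference.
Source V1 fixes V_0 = 15 V.
KCL at each unknown node (sum of currents leaving = 0; resistances in Ω):
  Node 1: (V_1 - 15)/10 + (V_1 - 0)/60 = 0
Collecting terms: 0.1167 × V_1 = 1.5  =>  V_1 = 12.86 V
V_th = V_1 - V_2 = 12.86 - 0 = 12.86 V
Step 2 — R_th: zero the source — replace V1 by a short circuit (node 2 merges into node 0) — and find the resistance seen between A (node 1) and B (node 0).
Reduce the network between node 1 (A) and node 0 (B) by series/parallel combination:
  Rp1 = R1 ‖ R2 (parallel, both between nodes 0 and 1) = 1/(1/10 + 1/60) = 8.571 Ω
R_th = 8.571 Ω
I_n = V_th/R_th = 12.86/8.571 = 1.5 A, and R_n = R_th = 8.571 Ω

Final answer: I_n = 1.5 A, R_n = 8.571 Ω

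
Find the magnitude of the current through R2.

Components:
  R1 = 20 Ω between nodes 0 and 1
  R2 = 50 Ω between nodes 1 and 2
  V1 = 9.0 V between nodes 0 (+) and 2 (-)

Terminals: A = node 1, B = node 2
Nodal analysis, taking node 2 as the 0 V reference.
Source V1 fixes V_0 = 9 V.
KCL at each unknown node (sum of currents leaving = 0; resistances in Ω):
  Node 1: (V_1 - 9)/20 + (V_1 - 0)/50 = 0
Collecting terms: 0.07 × V_1 = 0.45  =>  V_1 = 6.429 V
I_R2 = (V_1 - V_2)/R2 = (6.429 - 0)/50 = 0.1286 A
|I_R2| = 0.1286 A

Final answer: |I_R2| = 0.1286 A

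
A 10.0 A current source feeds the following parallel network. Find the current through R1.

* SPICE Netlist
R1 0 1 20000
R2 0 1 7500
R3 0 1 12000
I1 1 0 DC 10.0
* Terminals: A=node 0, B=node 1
All resistors sit directly between nodes 0 and 1, so they are in parallel and share one voltage V; the full source current 10 A splits among them.
1/R_par = 1/20000 + 1/7500 + 1/12000 = 0.0002667 S  =>  R_par = 3750 Ω
V = I × R_par = 10 × 3750 = 37500 V
I_R1 = V/R1 = 37500/20000 = 1.875 A

Final answer: 1.875 A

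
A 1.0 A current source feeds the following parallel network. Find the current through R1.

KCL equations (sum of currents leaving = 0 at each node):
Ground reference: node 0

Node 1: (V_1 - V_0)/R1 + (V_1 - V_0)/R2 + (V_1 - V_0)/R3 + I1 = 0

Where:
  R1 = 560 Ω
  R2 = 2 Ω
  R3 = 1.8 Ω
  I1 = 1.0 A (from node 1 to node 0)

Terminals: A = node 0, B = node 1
All resistors sit directly between nodes 0 and 1, so they are in parallel and share one voltage V; the full source current 1 A splits among them.
1/R_par = 1/560 + 1/2 + 1/1.8 = 1.057 S  =>  R_par = 0.9458 Ω
V = I × R_par = 1 × 0.9458 = 0.9458 V
I_R1 = V/R1 = 0.9458/560 = 0.001689 A

Final answer: 0.001689 A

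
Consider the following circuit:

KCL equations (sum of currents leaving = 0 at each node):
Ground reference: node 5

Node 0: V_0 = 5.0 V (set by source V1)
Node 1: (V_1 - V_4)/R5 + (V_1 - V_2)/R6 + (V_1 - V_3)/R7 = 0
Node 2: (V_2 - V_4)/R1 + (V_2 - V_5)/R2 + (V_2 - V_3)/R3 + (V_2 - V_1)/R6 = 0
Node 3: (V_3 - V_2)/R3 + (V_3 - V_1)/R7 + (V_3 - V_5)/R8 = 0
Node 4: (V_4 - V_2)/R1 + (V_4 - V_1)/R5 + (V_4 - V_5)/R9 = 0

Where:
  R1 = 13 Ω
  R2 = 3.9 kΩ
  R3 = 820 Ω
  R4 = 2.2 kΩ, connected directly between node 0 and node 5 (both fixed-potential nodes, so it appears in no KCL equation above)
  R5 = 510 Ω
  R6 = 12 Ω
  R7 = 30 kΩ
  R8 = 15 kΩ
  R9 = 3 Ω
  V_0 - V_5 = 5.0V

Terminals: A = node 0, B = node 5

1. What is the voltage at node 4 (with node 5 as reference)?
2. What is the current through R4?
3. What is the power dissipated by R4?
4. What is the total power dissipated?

Nodal analysis, taking node 5 as the 0 V reference.
Source V1 fixes V_0 = 5 V.
KCL at each unknown node (sum of currents leaving = 0; resistances in Ω):
  Node 1: (V_1 - V_4)/510 + (V_1 - V_2)/12 + (V_1 - V_3)/30000 = 0
  Node 2: (V_2 - V_4)/13 + (V_2 - 0)/3900 + (V_2 - V_3)/820 + (V_2 - V_1)/12 = 0
  Node 3: (V_3 - V_2)/820 + (V_3 - V_1)/30000 + (V_3 - 0)/15000 = 0
  Node 4: (V_4 - V_2)/13 + (V_4 - V_1)/510 + (V_4 - 0)/3 = 0
Collecting terms (coefficients in siemens):
  0.08533·V_1 - 0.08333·V_2 - 0.00003333·V_3 - 0.001961·V_4 = 0
  0.1617·V_2 - 0.08333·V_1 - 0.00122·V_3 - 0.07692·V_4 = 0
  0.00132·V_3 - 0.00003333·V_1 - 0.00122·V_2 = 0
  0.4122·V_4 - 0.001961·V_1 - 0.07692·V_2 = 0
Solving these 4 simultaneous equations (Gaussian elimination) gives:
  V_1 = 0 V, V_2 = 0 V, V_3 = 0 V, V_4 = 0 V
Part 1:
  Read off the nodal solution: V_4 = 0 V
Part 2:
  I_R4 = (V_0 - V_5)/R4 = (5 - 0)/2200 = 0.002273 A
  Magnitude: I_R4 = 0.002273 A
Part 3:
  I_R4 = (V_0 - V_5)/R4 = (5 - 0)/2200 = 0.002273 A
  P_R4 = I_R4² × R4 = (0.002273)² × 2200 = 0.01136 W
Part 4:
  Power in each resistor, P = (ΔV)²/R:
    P_R1 = (0 - 0)²/13 = 0 W
    P_R2 = (0 - 0)²/3900 = 0 W
    P_R3 = (0 - 0)²/820 = 0 W
    P_R4 = (5 - 0)²/2200 = 0.01136 W
    P_R5 = (0 - 0)²/510 = 0 W
    P_R6 = (0 - 0)²/12 = 0 W
    P_R7 = (0 - 0)²/30000 = 0 W
    P_R8 = (0 - 0)²/15000 = 0 W
    P_R9 = (0 - 0)²/3 = 0 W
  P_total = P_R1 + P_R2 + P_R3 + P_R4 + P_R5 + P_R6 + P_R7 + P_R8 + P_R9 = 0.01136 W

Final answers:
1. V_4 = 0 V
2. I_R4 = 0.002273 A
3. P_R4 = 0.01136 W
4. P_total = 0.01136 W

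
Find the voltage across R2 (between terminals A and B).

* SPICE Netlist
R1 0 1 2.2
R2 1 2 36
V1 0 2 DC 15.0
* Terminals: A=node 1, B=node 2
R1 and R2 are in series across V1 (node 0 → node 1 → node 2), and the output A–B is taken across R2, so this is a voltage divider.
Series current: I = V1/(R1 + R2) = 15/(2.2 + 36) = 15/38.2 = 0.3927 A
V_R2 = I × R2 = V1 × R2/(R1 + R2) = 15 × 36/38.2 = 14.14 V

Final answer: 14.14 V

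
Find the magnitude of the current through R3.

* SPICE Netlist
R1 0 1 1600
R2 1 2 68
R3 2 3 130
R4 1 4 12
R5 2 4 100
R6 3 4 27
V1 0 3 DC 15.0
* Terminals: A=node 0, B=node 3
Nodal analysis, taking node 3 as the 0 V reference.
Source V1 fixes V_0 = 15 V.
KCL at each unknown node (sum of currents leaving = 0; resistances in Ω):
  Node 1: (V_1 - 15)/1600 + (V_1 - V_2)/68 + (V_1 - V_4)/12 = 0
  Node 2: (V_2 - V_1)/68 + (V_2 - 0)/130 + (V_2 - V_4)/100 = 0
  Node 4: (V_4 - V_1)/12 + (V_4 - V_2)/100 + (V_4 - 0)/27 = 0
Collecting terms (coefficients in siemens):
  0.09866·V_1 - 0.01471·V_2 - 0.08333·V_4 = 0.009375
  0.0324·V_2 - 0.01471·V_1 - 0.01·V_4 = 0
  0.1304·V_4 - 0.08333·V_1 - 0.01·V_2 = 0
Solving these 3 simultaneous equations (Gaussian elimination) gives:
  V_1 = 0.2993 V, V_2 = 0.1996 V, V_4 = 0.2066 V
I_R3 = (V_2 - V_3)/R3 = (0.1996 - 0)/130 = 0.001536 A
|I_R3| = 0.001536 A

Final answer: |I_R3| = 0.001536 A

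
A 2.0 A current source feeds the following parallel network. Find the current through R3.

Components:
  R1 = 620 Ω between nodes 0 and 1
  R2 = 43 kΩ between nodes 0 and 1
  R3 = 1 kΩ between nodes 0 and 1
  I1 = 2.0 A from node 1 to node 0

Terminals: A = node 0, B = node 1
All resistors sit directly between nodes 0 and 1, so they are in parallel and share one voltage V; the full source current 2 A splits among them.
1/R_par = 1/620 + 1/43000 + 1/1000 = 0.002636 S  =>  R_par = 379.3 Ω
V = I × R_par = 2 × 379.3 = 758.7 V
I_R3 = V/R3 = 758.7/1000 = 0.7587 A

Final answer: 0.7587 A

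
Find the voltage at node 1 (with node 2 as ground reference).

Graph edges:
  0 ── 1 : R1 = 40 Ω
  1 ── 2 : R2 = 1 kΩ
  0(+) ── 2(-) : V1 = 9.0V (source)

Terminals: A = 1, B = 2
Nodal analysis, taking node 2 as the 0 V reference.
Source V1 fixes V_0 = 9 V.
KCL at each unknown node (sum of currents leaving = 0; resistances in Ω):
  Node 1: (V_1 - 9)/40 + (V_1 - 0)/1000 = 0
Collecting terms: 0.026 × V_1 = 0.225  =>  V_1 = 8.654 V
The requested potential is V_1 = 8.654 V.

Final answer: V_1 = 8.654 V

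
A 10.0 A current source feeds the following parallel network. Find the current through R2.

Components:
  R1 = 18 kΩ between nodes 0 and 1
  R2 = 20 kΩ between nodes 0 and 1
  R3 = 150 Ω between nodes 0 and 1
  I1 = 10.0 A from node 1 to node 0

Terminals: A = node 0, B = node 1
All resistors sit directly between nodes 0 and 1, so they are in parallel and share one voltage V; the full source current 10 A splits among them.
1/R_par = 1/18000 + 1/20000 + 1/150 = 0.006772 S  =>  R_par = 147.7 Ω
V = I × R_par = 10 × 147.7 = 1477 V
I_R2 = V/R2 = 1477/20000 = 0.07383 A

Final answer: 0.07383 A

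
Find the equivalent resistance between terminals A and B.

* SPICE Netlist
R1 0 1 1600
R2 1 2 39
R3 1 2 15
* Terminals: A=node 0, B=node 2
Reduce the network between node 0 (A) and node 2 (B) by series/parallel combination:
  Rp1 = R2 ‖ R3 (parallel, both between nodes 1 and 2) = 1/(1/39 + 1/15) = 10.83 Ω
  Rs1 = R1 + Rp1 (series, joined only at node 1) = 1600 + 10.83 = 1611 Ω
R_eq = 1.611 kΩ

Final answer: 1.611 kΩ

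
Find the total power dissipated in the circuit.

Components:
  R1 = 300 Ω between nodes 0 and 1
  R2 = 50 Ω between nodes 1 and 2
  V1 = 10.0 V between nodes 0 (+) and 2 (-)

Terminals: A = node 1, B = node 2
Nodal analysis, taking node 2 as the 0 V reference.
Source V1 fixes V_0 = 10 V.
KCL at each unknown node (sum of currents leaving = 0; resistances in Ω):
  Node 1: (V_1 - 10)/300 + (V_1 - 0)/50 = 0
Collecting terms: 0.02333 × V_1 = 0.03333  =>  V_1 = 1.429 V
Power in each resistor, P = (ΔV)²/R:
  P_R1 = (10 - 1.429)²/300 = 0.2449 W
  P_R2 = (1.429 - 0)²/50 = 0.04082 W
P_total = P_R1 + P_R2 = 0.2857 W

Final answer: 0.2857 W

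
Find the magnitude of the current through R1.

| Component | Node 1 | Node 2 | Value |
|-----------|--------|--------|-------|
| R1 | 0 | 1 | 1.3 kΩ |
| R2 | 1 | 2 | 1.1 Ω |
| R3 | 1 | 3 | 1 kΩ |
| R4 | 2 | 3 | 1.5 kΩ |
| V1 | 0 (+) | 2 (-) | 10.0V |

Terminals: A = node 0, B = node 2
Nodal analysis, taking node 2 as the 0 V reference.
Source V1 fixes V_0 = 10 V.
KCL at each unknown node (sum of currents leaving = 0; resistances in Ω):
  Node 1: (V_1 - 10)/1300 + (V_1 - 0)/1.1 + (V_1 - V_3)/1000 = 0
  Node 3: (V_3 - V_1)/1000 + (V_3 - 0)/1500 = 0
Collecting terms (coefficients in siemens):
  0.9109·V_1 - 0.001·V_3 = 0.007692
  0.001667·V_3 - 0.001·V_1 = 0
Determinant D = (0.9109)(0.001667) - (-0.001)(-0.001) = 0.001517
V_1 = [(0.007692)(0.001667) - (-0.001)(0)]/D = 0.008451 V
V_3 = [(0.9109)(0) - (0.007692)(-0.001)]/D = 0.00507 V
I_R1 = (V_0 - V_1)/R1 = (10 - 0.008451)/1300 = 0.007686 A
|I_R1| = 0.007686 A

Final answer: |I_R1| = 0.007686 A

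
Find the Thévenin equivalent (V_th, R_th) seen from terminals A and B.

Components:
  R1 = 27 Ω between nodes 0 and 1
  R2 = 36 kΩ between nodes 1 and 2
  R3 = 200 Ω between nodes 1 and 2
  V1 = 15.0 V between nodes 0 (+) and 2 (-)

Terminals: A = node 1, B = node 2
Step 1 — V_th is the open-circuit voltage V_A - V_B (nothing connected across the terminals).
Nodal analysis, taking node 2 as the 0 V reference.
Source V1 fixes V_0 = 15 V.
KCL at each unknown node (sum of currents leaving = 0; resistances in Ω):
  Node 1: (V_1 - 15)/27 + (V_1 - 0)/36000 + (V_1 - 0)/200 = 0
Collecting terms: 0.04206 × V_1 = 0.5556  =>  V_1 = 13.21 V
V_th = V_1 - V_2 = 13.21 - 0 = 13.21 V
Step 2 — R_th: zero the source — replace V1 by a short circuit (node 2 merges into node 0) — and find the resistance seen between A (node 1) and B (node 0).
Reduce the network between node 1 (A) and node 0 (B) by series/parallel combination:
  Rp1 = R1 ‖ R2 ‖ R3 (parallel, all between nodes 0 and 1) = 1/(1/27 + 1/36000 + 1/200) = 23.77 Ω
R_th = 23.77 Ω

Final answer: V_th = 13.21 V, R_th = 23.77 Ω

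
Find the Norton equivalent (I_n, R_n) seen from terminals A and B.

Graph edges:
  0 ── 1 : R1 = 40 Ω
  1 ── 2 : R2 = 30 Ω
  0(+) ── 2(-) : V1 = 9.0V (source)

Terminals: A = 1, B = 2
Find the Thévenin equivalent first; then I_n = V_th/R_th and R_n = R_th.
Step 1 — V_th is the open-circuit voltage V_A - V_B (nothing connected across the terminals).
Nodal analysis, taking node 2 as the 0 V reference.
Source V1 fixes V_0 = 9 V.
KCL at each unknown node (sum of currents leaving = 0; resistances in Ω):
  Node 1: (V_1 - 9)/40 + (V_1 - 0)/30 = 0
Collecting terms: 0.05833 × V_1 = 0.225  =>  V_1 = 3.857 V
V_th = V_1 - V_2 = 3.857 - 0 = 3.857 V
Step 2 — R_th: zero the source — replace V1 by a short circuit (node 2 merges into node 0) — and find the resistance seen between A (node 1) and B (node 0).
Reduce the network between node 1 (A) and node 0 (B) by series/parallel combination:
  Rp1 = R1 ‖ R2 (parallel, both between nodes 0 and 1) = 1/(1/40 + 1/30) = 17.14 Ω
R_th = 17.14 Ω
I_n = V_th/R_th = 3.857/17.14 = 0.225 A, and R_n = R_th = 17.14 Ω

Final answer: I_n = 0.225 A, R_n = 17.14 Ω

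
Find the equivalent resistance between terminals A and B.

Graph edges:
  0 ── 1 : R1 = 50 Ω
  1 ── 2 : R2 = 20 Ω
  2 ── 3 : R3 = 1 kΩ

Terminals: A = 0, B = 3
Reduce the network between node 0 (A) and node 3 (B) by series/parallel combination:
  Rs1 = R1 + R2 (series, joined only at node 1) = 50 + 20 = 70 Ω
  Rs2 = R3 + Rs1 (series, joined only at node 2) = 1000 + 70 = 1070 Ω
R_eq = 1.07 kΩ

Final answer: 1.07 kΩ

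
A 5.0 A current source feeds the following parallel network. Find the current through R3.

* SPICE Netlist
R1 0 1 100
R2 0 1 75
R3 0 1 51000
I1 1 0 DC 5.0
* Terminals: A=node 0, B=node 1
All resistors sit directly between nodes 0 and 1, so they are in parallel and share one voltage V; the full source current 5 A splits among them.
1/R_par = 1/100 + 1/75 + 1/51000 = 0.02335 S  =>  R_par = 42.82 Ω
V = I × R_par = 5 × 42.82 = 214.1 V
I_R3 = V/R3 = 214.1/51000 = 0.004198 A

Final answer: 0.004198 A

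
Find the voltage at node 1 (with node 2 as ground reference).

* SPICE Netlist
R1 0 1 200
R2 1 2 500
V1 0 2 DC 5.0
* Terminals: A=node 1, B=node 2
Nodal analysis, taking node 2 as the 0 V reference.
Source V1 fixes V_0 = 5 V.
KCL at each unknown node (sum of currents leaving = 0; resistances in Ω):
  Node 1: (V_1 - 5)/200 + (V_1 - 0)/500 = 0
Collecting terms: 0.007 × V_1 = 0.025  =>  V_1 = 3.571 V
The requested potential is V_1 = 3.571 V.

Final answer: V_1 = 3.571 V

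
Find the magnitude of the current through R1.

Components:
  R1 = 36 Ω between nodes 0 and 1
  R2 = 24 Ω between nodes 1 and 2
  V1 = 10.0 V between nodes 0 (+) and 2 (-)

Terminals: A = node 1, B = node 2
Nodal analysis, taking node 2 as the 0 V reference.
Source V1 fixes V_0 = 10 V.
KCL at each unknown node (sum of currents leaving = 0; resistances in Ω):
  Node 1: (V_1 - 10)/36 + (V_1 - 0)/24 = 0
Collecting terms: 0.06944 × V_1 = 0.2778  =>  V_1 = 4 V
I_R1 = (V_0 - V_1)/R1 = (10 - 4)/36 = 0.1667 A
|I_R1| = 0.1667 A

Final answer: |I_R1| = 0.1667 A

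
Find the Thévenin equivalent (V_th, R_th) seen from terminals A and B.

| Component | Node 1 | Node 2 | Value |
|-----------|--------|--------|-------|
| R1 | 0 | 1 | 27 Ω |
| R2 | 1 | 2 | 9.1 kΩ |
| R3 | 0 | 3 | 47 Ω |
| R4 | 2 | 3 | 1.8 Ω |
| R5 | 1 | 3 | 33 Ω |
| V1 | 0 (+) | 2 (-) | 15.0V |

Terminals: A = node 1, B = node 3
Step 1 — V_th is the open-circuit voltage V_A - V_B (nothing connected across the terminals).
Nodal analysis, taking node 2 as the 0 V reference.
Source V1 fixes V_0 = 15 V.
KCL at each unknown node (sum of currents leaving = 0; resistances in Ω):
  Node 1: (V_1 - 15)/27 + (V_1 - 0)/9100 + (V_1 - V_3)/33 = 0
  Node 3: (V_3 - 15)/47 + (V_3 - 0)/1.8 + (V_3 - V_1)/33 = 0
Collecting terms (coefficients in siemens):
  0.06745·V_1 - 0.0303·V_3 = 0.5556
  0.6071·V_3 - 0.0303·V_1 = 0.3191
Determinant D = (0.06745)(0.6071) - (-0.0303)(-0.0303) = 0.04003
V_1 = [(0.5556)(0.6071) - (-0.0303)(0.3191)]/D = 8.667 V
V_3 = [(0.06745)(0.3191) - (0.5556)(-0.0303)]/D = 0.9583 V
V_th = V_1 - V_3 = 8.667 - 0.9583 = 7.709 V
Step 2 — R_th: zero the source — replace V1 by a short circuit (node 2 merges into node 0) — and find the resistance seen between A (node 1) and B (node 3).
Reduce the network between node 1 (A) and node 3 (B) by series/parallel combination:
  Rp1 = R1 ‖ R2 (parallel, both between nodes 0 and 1) = 1/(1/27 + 1/9100) = 26.92 Ω
  Rp2 = R3 ‖ R4 (parallel, both between nodes 0 and 3) = 1/(1/47 + 1/1.8) = 1.734 Ω
  Rs1 = Rp1 + Rp2 (series, joined only at node 0) = 26.92 + 1.734 = 28.65 Ω
  Rp3 = R5 ‖ Rs1 (parallel, both between nodes 1 and 3) = 1/(1/33 + 1/28.65) = 15.34 Ω
R_th = 15.34 Ω

Final answer: V_th = 7.709 V, R_th = 15.34 Ω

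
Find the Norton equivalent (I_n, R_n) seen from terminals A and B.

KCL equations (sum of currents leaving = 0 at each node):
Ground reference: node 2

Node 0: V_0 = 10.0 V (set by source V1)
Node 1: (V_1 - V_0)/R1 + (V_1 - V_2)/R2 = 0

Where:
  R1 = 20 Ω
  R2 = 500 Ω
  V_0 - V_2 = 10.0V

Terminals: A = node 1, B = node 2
Find the Thévenin equivalent first; then I_n = V_th/R_th and R_n = R_th.
Step 1 — V_th is the open-circuit voltage V_A - V_B (nothing connected across the terminals).
Nodal analysis, taking node 2 as the 0 V reference.
Source V1 fixes V_0 = 10 V.
KCL at each unknown node (sum of currents leaving = 0; resistances in Ω):
  Node 1: (V_1 - 10)/20 + (V_1 - 0)/500 = 0
Collecting terms: 0.052 × V_1 = 0.5  =>  V_1 = 9.615 V
V_th = V_1 - V_2 = 9.615 - 0 = 9.615 V
Step 2 — R_th: zero the source — replace V1 by a short circuit (node 2 merges into node 0) — and find the resistance seen between A (node 1) and B (node 0).
Reduce the network between node 1 (A) and node 0 (B) by series/parallel combination:
  Rp1 = R1 ‖ R2 (parallel, both between nodes 0 and 1) = 1/(1/20 + 1/500) = 19.23 Ω
R_th = 19.23 Ω
I_n = V_th/R_th = 9.615/19.23 = 0.5 A, and R_n = R_th = 19.23 Ω

Final answer: I_n = 0.5 A, R_n = 19.23 Ω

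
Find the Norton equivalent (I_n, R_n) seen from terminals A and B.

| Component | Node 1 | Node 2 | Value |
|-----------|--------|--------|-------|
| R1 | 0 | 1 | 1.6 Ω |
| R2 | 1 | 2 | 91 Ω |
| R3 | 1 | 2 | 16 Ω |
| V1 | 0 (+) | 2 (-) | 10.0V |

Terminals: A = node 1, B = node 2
Find the Thévenin equivalent first; then I_n = V_th/R_th and R_n = R_th.
Step 1 — V_th is the open-circuit voltage V_A - V_B (nothing connected across the terminals).
Nodal analysis, taking node 2 as the 0 V reference.
Source V1 fixes V_0 = 10 V.
KCL at each unknown node (sum of currents leaving = 0; resistances in Ω):
  Node 1: (V_1 - 10)/1.6 + (V_1 - 0)/91 + (V_1 - 0)/16 = 0
Collecting terms: 0.6985 × V_1 = 6.25  =>  V_1 = 8.948 V
V_th = V_1 - V_2 = 8.948 - 0 = 8.948 V
Step 2 — R_th: zero the source — replace V1 by a short circuit (node 2 merges into node 0) — and find the resistance seen between A (node 1) and B (node 0).
Reduce the network between node 1 (A) and node 0 (B) by series/parallel combination:
  Rp1 = R1 ‖ R2 ‖ R3 (parallel, all between nodes 0 and 1) = 1/(1/1.6 + 1/91 + 1/16) = 1.432 Ω
R_th = 1.432 Ω
I_n = V_th/R_th = 8.948/1.432 = 6.25 A, and R_n = R_th = 1.432 Ω

Final answer: I_n = 6.25 A, R_n = 1.432 Ω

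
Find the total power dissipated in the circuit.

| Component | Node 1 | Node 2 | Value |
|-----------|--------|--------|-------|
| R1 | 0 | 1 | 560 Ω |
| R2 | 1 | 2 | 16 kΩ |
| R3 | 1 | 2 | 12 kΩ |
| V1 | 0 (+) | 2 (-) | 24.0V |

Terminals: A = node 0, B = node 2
Nodal analysis, taking node 2 as the 0 V reference.
Source V1 fixes V_0 = 24 V.
KCL at each unknown node (sum of currents leaving = 0; resistances in Ω):
  Node 1: (V_1 - 24)/560 + (V_1 - 0)/16000 + (V_1 - 0)/12000 = 0
Collecting terms: 0.001932 × V_1 = 0.04286  =>  V_1 = 22.19 V
Power in each resistor, P = (ΔV)²/R:
  P_R1 = (24 - 22.19)²/560 = 0.005863 W
  P_R2 = (22.19 - 0)²/16000 = 0.03077 W
  P_R3 = (22.19 - 0)²/12000 = 0.04103 W
P_total = P_R1 + P_R2 + P_R3 = 0.07766 W

Final answer: 0.07766 W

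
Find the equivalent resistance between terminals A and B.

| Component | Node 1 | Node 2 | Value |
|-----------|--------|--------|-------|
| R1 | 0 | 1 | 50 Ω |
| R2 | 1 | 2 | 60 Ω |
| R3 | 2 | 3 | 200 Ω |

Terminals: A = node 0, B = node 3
Reduce the network between node 0 (A) and node 3 (B) by series/parallel combination:
  Rs1 = R1 + R2 (series, joined only at node 1) = 50 + 60 = 110 Ω
  Rs2 = R3 + Rs1 (series, joined only at node 2) = 200 + 110 = 310 Ω
R_eq = 310 Ω

Final answer: 310 Ω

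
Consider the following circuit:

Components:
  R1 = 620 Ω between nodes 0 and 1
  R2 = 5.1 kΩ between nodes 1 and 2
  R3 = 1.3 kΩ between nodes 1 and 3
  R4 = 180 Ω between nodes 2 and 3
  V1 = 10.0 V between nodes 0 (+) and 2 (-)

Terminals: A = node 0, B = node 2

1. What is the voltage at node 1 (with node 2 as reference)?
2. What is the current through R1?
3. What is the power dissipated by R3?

Nodal analysis, taking node 2 as the 0 V reference.
Source V1 fixes V_0 = 10 V.
KCL at each unknown node (sum of currents leaving = 0; resistances in Ω):
  Node 1: (V_1 - 10)/620 + (V_1 - 0)/5100 + (V_1 - V_3)/1300 = 0
  Node 3: (V_3 - V_1)/1300 + (V_3 - 0)/180 = 0
Collecting terms (coefficients in siemens):
  0.002578·V_1 - 0.0007692·V_3 = 0.01613
  0.006325·V_3 - 0.0007692·V_1 = 0
Determinant D = (0.002578)(0.006325) - (-0.0007692)(-0.0007692) = 0.00001571
V_1 = [(0.01613)(0.006325) - (-0.0007692)(0)]/D = 6.491 V
V_3 = [(0.002578)(0) - (0.01613)(-0.0007692)]/D = 0.7895 V
Part 1:
  Read off the nodal solution: V_1 = 6.491 V
Part 2:
  I_R1 = (V_0 - V_1)/R1 = (10 - 6.491)/620 = 0.005659 A
  Magnitude: I_R1 = 0.005659 A
Part 3:
  I_R3 = (V_1 - V_3)/R3 = (6.491 - 0.7895)/1300 = 0.004386 A
  P_R3 = I_R3² × R3 = (0.004386)² × 1300 = 0.02501 W

Final answers:
1. V_1 = 6.491 V
2. I_R1 = 0.005659 A
3. P_R3 = 0.02501 W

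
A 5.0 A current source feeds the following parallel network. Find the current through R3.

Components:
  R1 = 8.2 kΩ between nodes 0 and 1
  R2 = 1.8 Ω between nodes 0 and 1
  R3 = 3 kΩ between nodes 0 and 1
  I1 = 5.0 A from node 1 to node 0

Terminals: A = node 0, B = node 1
All resistors sit directly between nodes 0 and 1, so they are in parallel and share one voltage V; the full source current 5 A splits among them.
1/R_par = 1/8200 + 1/1.8 + 1/3000 = 0.556 S  =>  R_par = 1.799 Ω
V = I × R_par = 5 × 1.799 = 8.993 V
I_R3 = V/R3 = 8.993/3000 = 0.002998 A

Final answer: 0.002998 A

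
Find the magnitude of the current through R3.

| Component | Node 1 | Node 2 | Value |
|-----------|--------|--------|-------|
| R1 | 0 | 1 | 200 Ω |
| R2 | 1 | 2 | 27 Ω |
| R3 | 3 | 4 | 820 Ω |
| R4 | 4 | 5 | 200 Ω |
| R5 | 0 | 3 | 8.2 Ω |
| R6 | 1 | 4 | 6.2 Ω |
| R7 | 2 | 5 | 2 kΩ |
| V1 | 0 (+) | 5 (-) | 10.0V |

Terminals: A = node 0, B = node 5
Nodal analysis, taking node 5 as the 0 V reference.
Source V1 fixes V_0 = 10 V.
KCL at each unknown node (sum of currents leaving = 0; resistances in Ω):
  Node 1: (V_1 - 10)/200 + (V_1 - V_2)/27 + (V_1 - V_4)/6.2 = 0
  Node 2: (V_2 - V_1)/27 + (V_2 - 0)/2000 = 0
  Node 3: (V_3 - V_4)/820 + (V_3 - 10)/8.2 = 0
  Node 4: (V_4 - V_3)/820 + (V_4 - 0)/200 + (V_4 - V_1)/6.2 = 0
Collecting terms (coefficients in siemens):
  0.2033·V_1 - 0.03704·V_2 - 0.1613·V_4 = 0.05
  0.03754·V_2 - 0.03704·V_1 = 0
  0.1232·V_3 - 0.00122·V_4 = 1.22
  0.1675·V_4 - 0.1613·V_1 - 0.00122·V_3 = 0
Solving these 4 simultaneous equations (Gaussian elimination) gives:
  V_1 = 5.373 V, V_2 = 5.301 V, V_3 = 9.953 V, V_4 = 5.246 V
I_R3 = (V_3 - V_4)/R3 = (9.953 - 5.246)/820 = 0.005741 A
|I_R3| = 0.005741 A

Final answer: |I_R3| = 0.005741 A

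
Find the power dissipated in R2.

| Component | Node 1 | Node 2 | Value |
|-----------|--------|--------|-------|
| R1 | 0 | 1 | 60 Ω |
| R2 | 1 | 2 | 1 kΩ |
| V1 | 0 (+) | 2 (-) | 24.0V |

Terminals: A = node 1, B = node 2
Nodal analysis, taking node 2 as the 0 V reference.
Source V1 fixes V_0 = 24 V.
KCL at each unknown node (sum of currents leaving = 0; resistances in Ω):
  Node 1: (V_1 - 24)/60 + (V_1 - 0)/1000 = 0
Collecting terms: 0.01767 × V_1 = 0.4  =>  V_1 = 22.64 V
I_R2 = (V_1 - V_2)/R2 = (22.64 - 0)/1000 = 0.02264 A
P_R2 = I_R2² × R2 = (0.02264)² × 1000 = 0.5126 W

Final answer: 0.5126 W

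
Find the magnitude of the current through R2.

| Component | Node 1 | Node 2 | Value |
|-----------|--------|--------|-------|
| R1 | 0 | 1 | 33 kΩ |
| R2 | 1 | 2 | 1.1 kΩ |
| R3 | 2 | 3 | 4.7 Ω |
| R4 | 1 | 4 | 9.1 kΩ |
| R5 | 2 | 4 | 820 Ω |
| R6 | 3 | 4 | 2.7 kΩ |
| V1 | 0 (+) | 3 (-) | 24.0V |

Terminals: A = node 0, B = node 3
Nodal analysis, taking node 3 as the 0 V reference.
Source V1 fixes V_0 = 24 V.
KCL at each unknown node (sum of currents leaving = 0; resistances in Ω):
  Node 1: (V_1 - 24)/33000 + (V_1 - V_2)/1100 + (V_1 - V_4)/9100 = 0
  Node 2: (V_2 - V_1)/1100 + (V_2 - 0)/4.7 + (V_2 - V_4)/820 = 0
  Node 4: (V_4 - V_1)/9100 + (V_4 - V_2)/820 + (V_4 - 0)/2700 = 0
Collecting terms (coefficients in siemens):
  0.001049·V_1 - 0.0009091·V_2 - 0.0001099·V_4 = 0.0007273
  0.2149·V_2 - 0.0009091·V_1 - 0.00122·V_4 = 0
  0.0017·V_4 - 0.0001099·V_1 - 0.00122·V_2 = 0
Solving these 3 simultaneous equations (Gaussian elimination) gives:
  V_1 = 0.7009 V, V_2 = 0.003235 V, V_4 = 0.04763 V
I_R2 = (V_1 - V_2)/R2 = (0.7009 - 0.003235)/1100 = 0.0006342 A
|I_R2| = 0.0006342 A

Final answer: |I_R2| = 0.0006342 A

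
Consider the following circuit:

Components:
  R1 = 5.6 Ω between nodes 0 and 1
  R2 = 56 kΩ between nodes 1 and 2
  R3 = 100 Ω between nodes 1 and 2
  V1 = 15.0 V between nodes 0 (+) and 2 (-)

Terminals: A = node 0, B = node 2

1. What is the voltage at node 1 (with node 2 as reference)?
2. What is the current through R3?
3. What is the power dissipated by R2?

Nodal analysis, taking node 2 as the 0 V reference.
Source V1 fixes V_0 = 15 V.
KCL at each unknown node (sum of currents leaving = 0; resistances in Ω):
  Node 1: (V_1 - 15)/5.6 + (V_1 - 0)/56000 + (V_1 - 0)/100 = 0
Collecting terms: 0.1886 × V_1 = 2.679  =>  V_1 = 14.2 V
Part 1:
  Read off the nodal solution: V_1 = 14.2 V
Part 2:
  I_R3 = (V_1 - V_2)/R3 = (14.2 - 0)/100 = 0.142 A
  Magnitude: I_R3 = 0.142 A
Part 3:
  I_R2 = (V_1 - V_2)/R2 = (14.2 - 0)/56000 = 0.0002536 A
  P_R2 = I_R2² × R2 = (0.0002536)² × 56000 = 0.003602 W

Final answers:
1. V_1 = 14.2 V
2. I_R3 = 0.142 A
3. P_R2 = 0.003602 W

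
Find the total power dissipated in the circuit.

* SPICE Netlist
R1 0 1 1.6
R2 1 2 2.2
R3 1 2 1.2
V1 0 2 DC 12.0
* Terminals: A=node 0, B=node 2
Nodal analysis, taking node 2 as the 0 V reference.
Source V1 fixes V_0 = 12 V.
KCL at each unknown node (sum of currents leaving = 0; resistances in Ω):
  Node 1: (V_1 - 12)/1.6 + (V_1 - 0)/2.2 + (V_1 - 0)/1.2 = 0
Collecting terms: 1.913 × V_1 = 7.5  =>  V_1 = 3.921 V
Power in each resistor, P = (ΔV)²/R:
  P_R1 = (12 - 3.921)²/1.6 = 40.8 W
  P_R2 = (3.921 - 0)²/2.2 = 6.988 W
  P_R3 = (3.921 - 0)²/1.2 = 12.81 W
P_total = P_R1 + P_R2 + P_R3 = 60.59 W

Final answer: 60.59 W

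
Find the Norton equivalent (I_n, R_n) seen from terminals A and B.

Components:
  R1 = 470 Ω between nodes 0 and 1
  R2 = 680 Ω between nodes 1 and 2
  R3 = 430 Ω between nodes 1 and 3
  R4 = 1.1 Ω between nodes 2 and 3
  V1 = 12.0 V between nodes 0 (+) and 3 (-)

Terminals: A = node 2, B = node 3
Find the Thévenin equivalent first; then I_n = V_th/R_th and R_n = R_th.
Step 1 — V_th is the open-circuit voltage V_A - V_B (nothing connected across the terminals).
Nodal analysis, taking node 3 as the 0 V reference.
Source V1 fixes V_0 = 12 V.
KCL at each unknown node (sum of currents leaving = 0; resistances in Ω):
  Node 1: (V_1 - 12)/470 + (V_1 - V_2)/680 + (V_1 - 0)/430 = 0
  Node 2: (V_2 - V_1)/680 + (V_2 - 0)/1.1 = 0
Collecting terms (coefficients in siemens):
  0.005924·V_1 - 0.001471·V_2 = 0.02553
  0.9106·V_2 - 0.001471·V_1 = 0
Determinant D = (0.005924)(0.9106) - (-0.001471)(-0.001471) = 0.005392
V_1 = [(0.02553)(0.9106) - (-0.001471)(0)]/D = 4.312 V
V_2 = [(0.005924)(0) - (0.02553)(-0.001471)]/D = 0.006964 V
V_th = V_2 - V_3 = 0.006964 - 0 = 0.006964 V
Step 2 — R_th: zero the source — replace V1 by a short circuit (node 3 merges into node 0) — and find the resistance seen between A (node 2) and B (node 0).
Reduce the network between node 2 (A) and node 0 (B) by series/parallel combination:
  Rp1 = R1 ‖ R3 (parallel, both between nodes 0 and 1) = 1/(1/470 + 1/430) = 224.6 Ω
  Rs1 = R2 + Rp1 (series, joined only at node 1) = 680 + 224.6 = 904.6 Ω
  Rp2 = R4 ‖ Rs1 (parallel, both between nodes 0 and 2) = 1/(1/1.1 + 1/904.6) = 1.099 Ω
R_th = 1.099 Ω
I_n = V_th/R_th = 0.006964/1.099 = 0.006338 A, and R_n = R_th = 1.099 Ω

Final answer: I_n = 0.006338 A, R_n = 1.099 Ω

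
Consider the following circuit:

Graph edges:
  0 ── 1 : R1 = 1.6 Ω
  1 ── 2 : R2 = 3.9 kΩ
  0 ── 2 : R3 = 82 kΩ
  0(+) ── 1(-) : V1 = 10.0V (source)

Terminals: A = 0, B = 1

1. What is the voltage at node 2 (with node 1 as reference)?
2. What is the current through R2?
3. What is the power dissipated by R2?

Nodal analysis, taking node 1 as the 0 V reference.
Source V1 fixes V_0 = 10 V.
KCL at each unknown node (sum of currents leaving = 0; resistances in Ω):
  Node 2: (V_2 - 0)/3900 + (V_2 - 10)/82000 = 0
Collecting terms: 0.0002686 × V_2 = 0.000122  =>  V_2 = 0.454 V
Part 1:
  Read off the nodal solution: V_2 = 0.454 V
Part 2:
  I_R2 = (V_1 - V_2)/R2 = (0 - 0.454)/3900 = -0.0001164 A
  Magnitude: I_R2 = 0.0001164 A
Part 3:
  I_R2 = (V_1 - V_2)/R2 = (0 - 0.454)/3900 = -0.0001164 A
  P_R2 = I_R2² × R2 = (-0.0001164)² × 3900 = 0.00005285 W

Final answers:
1. V_2 = 0.454 V
2. I_R2 = 0.0001164 A
3. P_R2 = 5.285e-05 W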